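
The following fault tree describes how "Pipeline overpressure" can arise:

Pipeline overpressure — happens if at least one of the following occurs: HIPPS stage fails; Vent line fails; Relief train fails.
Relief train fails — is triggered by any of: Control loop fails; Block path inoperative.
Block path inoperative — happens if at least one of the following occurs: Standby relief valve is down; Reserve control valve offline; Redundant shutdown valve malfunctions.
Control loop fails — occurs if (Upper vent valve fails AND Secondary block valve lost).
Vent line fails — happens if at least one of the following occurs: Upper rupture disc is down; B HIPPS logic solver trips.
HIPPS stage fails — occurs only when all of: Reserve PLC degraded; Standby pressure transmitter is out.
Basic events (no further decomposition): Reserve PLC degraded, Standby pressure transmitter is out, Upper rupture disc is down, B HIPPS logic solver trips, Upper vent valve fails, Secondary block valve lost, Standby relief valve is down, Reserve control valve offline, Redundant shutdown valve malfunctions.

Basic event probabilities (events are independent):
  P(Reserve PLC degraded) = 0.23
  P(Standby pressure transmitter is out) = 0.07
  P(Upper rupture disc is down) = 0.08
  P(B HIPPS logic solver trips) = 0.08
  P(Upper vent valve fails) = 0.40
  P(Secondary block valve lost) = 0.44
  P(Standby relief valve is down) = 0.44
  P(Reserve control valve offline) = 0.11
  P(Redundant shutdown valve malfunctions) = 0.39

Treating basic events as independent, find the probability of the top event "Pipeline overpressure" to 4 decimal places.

P(HIPPS stage fails) [AND] = 0.23 × 0.07 = 0.016100
P(Vent line fails) [OR] = 1 − (1−0.08) × (1−0.08) = 0.153600
P(Control loop fails) [AND] = 0.40 × 0.44 = 0.176000
P(Block path inoperative) [OR] = 1 − (1−0.44) × (1−0.11) × (1−0.39) = 0.695976
P(Relief train fails) [OR] = 1 − (1−0.176000) × (1−0.695976) = 0.749484
P(Pipeline overpressure) [OR] = 1 − (1−0.016100) × (1−0.153600) × (1−0.749484) = 0.791377
Rounded to 4 decimal places: P(Pipeline overpressure) ≈ 0.7914.

0.7914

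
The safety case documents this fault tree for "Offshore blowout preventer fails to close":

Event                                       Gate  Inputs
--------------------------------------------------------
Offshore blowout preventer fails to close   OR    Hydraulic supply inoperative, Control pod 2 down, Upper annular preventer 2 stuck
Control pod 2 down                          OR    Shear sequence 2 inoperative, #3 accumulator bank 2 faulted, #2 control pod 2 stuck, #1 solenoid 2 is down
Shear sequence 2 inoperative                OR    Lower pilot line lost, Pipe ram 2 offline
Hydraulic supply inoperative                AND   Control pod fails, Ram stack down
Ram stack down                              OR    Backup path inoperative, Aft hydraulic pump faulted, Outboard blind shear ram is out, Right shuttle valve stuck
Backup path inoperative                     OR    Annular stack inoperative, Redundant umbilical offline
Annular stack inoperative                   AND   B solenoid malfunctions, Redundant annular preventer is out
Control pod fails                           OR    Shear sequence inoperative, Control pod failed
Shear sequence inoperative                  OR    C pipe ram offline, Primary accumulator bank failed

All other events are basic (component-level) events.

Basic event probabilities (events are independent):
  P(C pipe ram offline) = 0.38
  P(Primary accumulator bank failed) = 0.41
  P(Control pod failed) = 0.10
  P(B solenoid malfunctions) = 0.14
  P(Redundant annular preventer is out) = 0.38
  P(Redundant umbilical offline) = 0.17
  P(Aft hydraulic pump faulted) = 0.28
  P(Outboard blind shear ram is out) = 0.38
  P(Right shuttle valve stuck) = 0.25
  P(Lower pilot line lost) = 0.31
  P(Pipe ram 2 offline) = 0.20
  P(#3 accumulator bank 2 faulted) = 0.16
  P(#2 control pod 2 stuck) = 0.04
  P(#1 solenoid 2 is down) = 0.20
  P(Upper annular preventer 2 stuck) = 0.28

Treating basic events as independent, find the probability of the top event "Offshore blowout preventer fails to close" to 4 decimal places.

0.8703

P(Shear sequence inoperative) [OR] = 1 − (1−0.38) × (1−0.41) = 0.634200
P(Control pod fails) [OR] = 1 − (1−0.634200) × (1−0.10) = 0.670780
P(Annular stack inoperative) [AND] = 0.14 × 0.38 = 0.053200
P(Backup path inoperative) [OR] = 1 − (1−0.053200) × (1−0.17) = 0.214156
P(Ram stack down) [OR] = 1 − (1−0.214156) × (1−0.28) × (1−0.38) × (1−0.25) = 0.736899
P(Hydraulic supply inoperative) [AND] = 0.670780 × 0.736899 = 0.494297
P(Shear sequence 2 inoperative) [OR] = 1 − (1−0.31) × (1−0.20) = 0.448000
P(Control pod 2 down) [OR] = 1 − (1−0.448000) × (1−0.16) × (1−0.04) × (1−0.20) = 0.643894
P(Offshore blowout preventer fails to close) [OR] = 1 − (1−0.494297) × (1−0.643894) × (1−0.28) = 0.870340
Rounded to 4 decimal places: P(Offshore blowout preventer fails to close) ≈ 0.8703.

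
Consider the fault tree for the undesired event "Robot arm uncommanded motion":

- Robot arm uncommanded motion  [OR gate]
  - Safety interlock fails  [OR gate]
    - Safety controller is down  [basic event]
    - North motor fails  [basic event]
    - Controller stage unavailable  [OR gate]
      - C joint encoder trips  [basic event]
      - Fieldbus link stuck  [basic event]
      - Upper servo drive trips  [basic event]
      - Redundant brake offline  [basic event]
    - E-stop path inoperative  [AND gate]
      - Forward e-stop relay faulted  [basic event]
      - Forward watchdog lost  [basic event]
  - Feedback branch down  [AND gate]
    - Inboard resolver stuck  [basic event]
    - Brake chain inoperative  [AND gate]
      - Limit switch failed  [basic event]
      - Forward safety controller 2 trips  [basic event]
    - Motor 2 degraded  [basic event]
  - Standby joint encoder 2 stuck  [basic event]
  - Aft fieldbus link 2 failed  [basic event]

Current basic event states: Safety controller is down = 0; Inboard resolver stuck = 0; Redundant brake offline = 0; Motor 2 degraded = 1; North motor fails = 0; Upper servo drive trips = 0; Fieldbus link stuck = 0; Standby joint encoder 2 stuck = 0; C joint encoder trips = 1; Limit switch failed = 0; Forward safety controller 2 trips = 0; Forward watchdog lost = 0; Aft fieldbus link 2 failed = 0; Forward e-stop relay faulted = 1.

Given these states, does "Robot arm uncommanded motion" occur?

Yes

Controller stage unavailable [OR]: C joint encoder trips=occurs, Fieldbus link stuck=not, Upper servo drive trips=not, Redundant brake offline=not → at least one input occurs → occurs.
E-stop path inoperative [AND]: Forward e-stop relay faulted=occurs, Forward watchdog lost=not → not all inputs occur → does not occur.
Safety interlock fails [OR]: Safety controller is down=not, North motor fails=not, Controller stage unavailable=occurs, E-stop path inoperative=not → at least one input occurs → occurs.
Brake chain inoperative [AND]: Limit switch failed=not, Forward safety controller 2 trips=not → not all inputs occur → does not occur.
Feedback branch down [AND]: Inboard resolver stuck=not, Brake chain inoperative=not, Motor 2 degraded=occurs → not all inputs occur → does not occur.
Robot arm uncommanded motion [OR]: Safety interlock fails=occurs, Feedback branch down=not, Standby joint encoder 2 stuck=not, Aft fieldbus link 2 failed=not → at least one input occurs → occurs.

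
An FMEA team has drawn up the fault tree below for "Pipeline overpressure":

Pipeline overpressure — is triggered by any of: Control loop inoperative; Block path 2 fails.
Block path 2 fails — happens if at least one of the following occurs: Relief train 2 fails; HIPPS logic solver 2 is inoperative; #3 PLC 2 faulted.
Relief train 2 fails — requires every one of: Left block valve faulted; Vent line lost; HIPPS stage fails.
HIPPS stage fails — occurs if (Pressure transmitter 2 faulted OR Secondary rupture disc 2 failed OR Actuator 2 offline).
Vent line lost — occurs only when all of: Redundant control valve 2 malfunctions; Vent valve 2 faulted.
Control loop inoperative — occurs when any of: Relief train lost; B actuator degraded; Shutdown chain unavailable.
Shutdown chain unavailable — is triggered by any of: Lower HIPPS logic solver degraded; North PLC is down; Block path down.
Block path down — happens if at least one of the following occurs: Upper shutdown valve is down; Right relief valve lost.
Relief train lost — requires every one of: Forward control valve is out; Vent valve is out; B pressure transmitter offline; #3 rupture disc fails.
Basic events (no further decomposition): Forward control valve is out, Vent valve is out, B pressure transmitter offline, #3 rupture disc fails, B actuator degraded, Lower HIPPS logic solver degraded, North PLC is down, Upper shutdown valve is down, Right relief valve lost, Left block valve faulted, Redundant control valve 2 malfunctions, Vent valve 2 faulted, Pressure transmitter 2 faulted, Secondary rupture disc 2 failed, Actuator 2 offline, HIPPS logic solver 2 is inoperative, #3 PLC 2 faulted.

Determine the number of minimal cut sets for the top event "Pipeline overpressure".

Relief train lost [AND]: one cut set from each child combined → 1 × 1 × 1 × 1 = 1 cut set(s).
Block path down [OR]: union of children's cut sets → 2 cut set(s).
Shutdown chain unavailable [OR]: union of children's cut sets → 4 cut set(s).
Control loop inoperative [OR]: union of children's cut sets → 6 cut set(s).
Vent line lost [AND]: one cut set from each child combined → 1 × 1 = 1 cut set(s).
HIPPS stage fails [OR]: union of children's cut sets → 3 cut set(s).
Relief train 2 fails [AND]: one cut set from each child combined → 1 × 1 × 3 = 3 cut set(s).
Block path 2 fails [OR]: union of children's cut sets → 5 cut set(s).
Pipeline overpressure [OR]: union of children's cut sets → 11 cut set(s).

11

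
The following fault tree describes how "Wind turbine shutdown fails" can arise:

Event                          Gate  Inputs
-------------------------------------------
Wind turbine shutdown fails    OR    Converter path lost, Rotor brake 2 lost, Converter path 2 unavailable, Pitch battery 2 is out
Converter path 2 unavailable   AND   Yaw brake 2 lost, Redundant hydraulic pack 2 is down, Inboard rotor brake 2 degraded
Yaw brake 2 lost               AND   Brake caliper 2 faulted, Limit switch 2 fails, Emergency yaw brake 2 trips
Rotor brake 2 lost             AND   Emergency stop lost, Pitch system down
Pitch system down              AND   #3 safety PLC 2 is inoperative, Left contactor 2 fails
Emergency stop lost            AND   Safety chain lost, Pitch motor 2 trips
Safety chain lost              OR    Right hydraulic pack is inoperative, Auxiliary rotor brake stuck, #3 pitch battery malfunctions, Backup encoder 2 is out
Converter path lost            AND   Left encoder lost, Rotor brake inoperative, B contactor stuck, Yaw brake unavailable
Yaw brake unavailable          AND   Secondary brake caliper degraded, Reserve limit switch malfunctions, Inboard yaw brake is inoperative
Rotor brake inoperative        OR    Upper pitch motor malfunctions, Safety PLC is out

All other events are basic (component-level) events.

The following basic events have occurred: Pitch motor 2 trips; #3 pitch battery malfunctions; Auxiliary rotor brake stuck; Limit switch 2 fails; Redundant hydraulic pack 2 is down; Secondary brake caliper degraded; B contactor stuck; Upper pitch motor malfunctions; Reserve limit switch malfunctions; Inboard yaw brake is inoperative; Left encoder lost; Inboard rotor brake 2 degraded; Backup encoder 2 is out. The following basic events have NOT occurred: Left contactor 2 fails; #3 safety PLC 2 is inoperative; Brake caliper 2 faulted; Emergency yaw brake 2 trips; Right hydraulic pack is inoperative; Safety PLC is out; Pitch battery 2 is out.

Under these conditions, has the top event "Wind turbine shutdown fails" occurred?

Rotor brake inoperative [OR]: Upper pitch motor malfunctions=occurs, Safety PLC is out=not → at least one input occurs → occurs.
Yaw brake unavailable [AND]: Secondary brake caliper degraded=occurs, Reserve limit switch malfunctions=occurs, Inboard yaw brake is inoperative=occurs → all inputs occur → occurs.
Converter path lost [AND]: Left encoder lost=occurs, Rotor brake inoperative=occurs, B contactor stuck=occurs, Yaw brake unavailable=occurs → all inputs occur → occurs.
Safety chain lost [OR]: Right hydraulic pack is inoperative=not, Auxiliary rotor brake stuck=occurs, #3 pitch battery malfunctions=occurs, Backup encoder 2 is out=occurs → at least one input occurs → occurs.
Emergency stop lost [AND]: Safety chain lost=occurs, Pitch motor 2 trips=occurs → all inputs occur → occurs.
Pitch system down [AND]: #3 safety PLC 2 is inoperative=not, Left contactor 2 fails=not → not all inputs occur → does not occur.
Rotor brake 2 lost [AND]: Emergency stop lost=occurs, Pitch system down=not → not all inputs occur → does not occur.
Yaw brake 2 lost [AND]: Brake caliper 2 faulted=not, Limit switch 2 fails=occurs, Emergency yaw brake 2 trips=not → not all inputs occur → does not occur.
Converter path 2 unavailable [AND]: Yaw brake 2 lost=not, Redundant hydraulic pack 2 is down=occurs, Inboard rotor brake 2 degraded=occurs → not all inputs occur → does not occur.
Wind turbine shutdown fails [OR]: Converter path lost=occurs, Rotor brake 2 lost=not, Converter path 2 unavailable=not, Pitch battery 2 is out=not → at least one input occurs → occurs.

Yes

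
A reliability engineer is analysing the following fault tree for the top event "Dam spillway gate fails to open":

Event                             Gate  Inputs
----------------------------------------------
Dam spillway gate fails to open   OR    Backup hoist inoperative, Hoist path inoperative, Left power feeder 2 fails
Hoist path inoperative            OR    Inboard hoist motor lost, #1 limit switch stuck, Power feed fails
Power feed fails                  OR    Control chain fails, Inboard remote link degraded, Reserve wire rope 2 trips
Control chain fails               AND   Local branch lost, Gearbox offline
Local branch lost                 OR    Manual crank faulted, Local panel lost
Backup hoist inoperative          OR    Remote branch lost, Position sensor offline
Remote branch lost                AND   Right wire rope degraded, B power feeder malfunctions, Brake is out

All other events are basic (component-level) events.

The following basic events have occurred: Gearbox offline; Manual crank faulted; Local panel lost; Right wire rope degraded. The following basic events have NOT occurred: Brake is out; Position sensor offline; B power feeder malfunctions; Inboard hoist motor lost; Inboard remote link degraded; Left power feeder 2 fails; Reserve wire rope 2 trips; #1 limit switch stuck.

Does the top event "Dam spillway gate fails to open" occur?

Yes

Remote branch lost [AND]: Right wire rope degraded=occurs, B power feeder malfunctions=not, Brake is out=not → not all inputs occur → does not occur.
Backup hoist inoperative [OR]: Remote branch lost=not, Position sensor offline=not → no input occurs → does not occur.
Local branch lost [OR]: Manual crank faulted=occurs, Local panel lost=occurs → at least one input occurs → occurs.
Control chain fails [AND]: Local branch lost=occurs, Gearbox offline=occurs → all inputs occur → occurs.
Power feed fails [OR]: Control chain fails=occurs, Inboard remote link degraded=not, Reserve wire rope 2 trips=not → at least one input occurs → occurs.
Hoist path inoperative [OR]: Inboard hoist motor lost=not, #1 limit switch stuck=not, Power feed fails=occurs → at least one input occurs → occurs.
Dam spillway gate fails to open [OR]: Backup hoist inoperative=not, Hoist path inoperative=occurs, Left power feeder 2 fails=not → at least one input occurs → occurs.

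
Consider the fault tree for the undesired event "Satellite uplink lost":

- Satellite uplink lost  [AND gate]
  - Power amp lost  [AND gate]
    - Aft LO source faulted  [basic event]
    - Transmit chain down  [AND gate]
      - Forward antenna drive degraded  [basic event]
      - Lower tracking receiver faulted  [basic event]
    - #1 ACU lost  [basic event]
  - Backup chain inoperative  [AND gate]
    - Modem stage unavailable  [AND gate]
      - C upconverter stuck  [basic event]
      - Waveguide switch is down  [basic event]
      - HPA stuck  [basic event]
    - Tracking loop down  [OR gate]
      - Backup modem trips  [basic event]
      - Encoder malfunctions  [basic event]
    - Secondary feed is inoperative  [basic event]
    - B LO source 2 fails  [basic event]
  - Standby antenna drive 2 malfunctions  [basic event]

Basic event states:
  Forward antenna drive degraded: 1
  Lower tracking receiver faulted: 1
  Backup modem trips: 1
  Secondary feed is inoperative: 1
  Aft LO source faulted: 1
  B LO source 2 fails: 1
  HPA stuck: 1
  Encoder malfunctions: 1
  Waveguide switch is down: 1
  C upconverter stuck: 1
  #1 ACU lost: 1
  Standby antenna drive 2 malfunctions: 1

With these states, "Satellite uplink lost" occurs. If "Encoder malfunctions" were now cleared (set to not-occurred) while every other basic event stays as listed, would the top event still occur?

Yes

Counterfactual: set "Encoder malfunctions" to not occurred.
Transmit chain down [AND]: Forward antenna drive degraded=occurs, Lower tracking receiver faulted=occurs → all inputs occur → occurs.
Power amp lost [AND]: Aft LO source faulted=occurs, Transmit chain down=occurs, #1 ACU lost=occurs → all inputs occur → occurs.
Modem stage unavailable [AND]: C upconverter stuck=occurs, Waveguide switch is down=occurs, HPA stuck=occurs → all inputs occur → occurs.
Tracking loop down [OR]: Backup modem trips=occurs, Encoder malfunctions=not → at least one input occurs → occurs.
Backup chain inoperative [AND]: Modem stage unavailable=occurs, Tracking loop down=occurs, Secondary feed is inoperative=occurs, B LO source 2 fails=occurs → all inputs occur → occurs.
Satellite uplink lost [AND]: Power amp lost=occurs, Backup chain inoperative=occurs, Standby antenna drive 2 malfunctions=occurs → all inputs occur → occurs.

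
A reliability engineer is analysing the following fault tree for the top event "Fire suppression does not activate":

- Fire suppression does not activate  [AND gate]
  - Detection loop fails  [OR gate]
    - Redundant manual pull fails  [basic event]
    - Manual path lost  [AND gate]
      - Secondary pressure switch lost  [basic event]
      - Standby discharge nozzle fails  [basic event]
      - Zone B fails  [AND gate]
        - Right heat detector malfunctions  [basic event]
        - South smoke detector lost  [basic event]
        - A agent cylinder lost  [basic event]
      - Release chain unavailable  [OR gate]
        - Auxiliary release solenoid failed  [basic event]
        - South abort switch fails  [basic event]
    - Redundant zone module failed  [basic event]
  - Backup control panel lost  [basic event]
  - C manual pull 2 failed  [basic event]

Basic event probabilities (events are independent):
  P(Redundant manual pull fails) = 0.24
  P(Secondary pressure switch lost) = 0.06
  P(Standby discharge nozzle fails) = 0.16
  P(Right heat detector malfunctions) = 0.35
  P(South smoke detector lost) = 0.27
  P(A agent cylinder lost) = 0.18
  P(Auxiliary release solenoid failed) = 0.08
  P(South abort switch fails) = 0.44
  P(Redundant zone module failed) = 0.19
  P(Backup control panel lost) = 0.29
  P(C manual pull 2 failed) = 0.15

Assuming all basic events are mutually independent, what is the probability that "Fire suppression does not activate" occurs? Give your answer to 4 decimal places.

0.0167

P(Zone B fails) [AND] = 0.35 × 0.27 × 0.18 = 0.017010
P(Release chain unavailable) [OR] = 1 − (1−0.08) × (1−0.44) = 0.484800
P(Manual path lost) [AND] = 0.06 × 0.16 × 0.017010 × 0.484800 = 0.000079
P(Detection loop fails) [OR] = 1 − (1−0.24) × (1−0.000079) × (1−0.19) = 0.384449
P(Fire suppression does not activate) [AND] = 0.384449 × 0.29 × 0.15 = 0.016724
Rounded to 4 decimal places: P(Fire suppression does not activate) ≈ 0.0167.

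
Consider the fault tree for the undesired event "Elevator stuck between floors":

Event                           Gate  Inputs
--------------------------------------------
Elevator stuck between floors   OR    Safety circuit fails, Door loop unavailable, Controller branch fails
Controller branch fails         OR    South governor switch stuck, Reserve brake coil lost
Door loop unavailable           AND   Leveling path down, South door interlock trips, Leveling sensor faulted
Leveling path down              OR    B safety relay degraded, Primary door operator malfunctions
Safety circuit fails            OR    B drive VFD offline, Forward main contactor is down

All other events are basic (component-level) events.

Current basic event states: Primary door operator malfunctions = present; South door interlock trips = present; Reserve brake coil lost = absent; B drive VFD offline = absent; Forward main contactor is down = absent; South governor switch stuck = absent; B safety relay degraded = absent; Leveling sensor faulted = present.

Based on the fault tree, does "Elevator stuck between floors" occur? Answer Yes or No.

Safety circuit fails [OR]: B drive VFD offline=not, Forward main contactor is down=not → no input occurs → does not occur.
Leveling path down [OR]: B safety relay degraded=not, Primary door operator malfunctions=occurs → at least one input occurs → occurs.
Door loop unavailable [AND]: Leveling path down=occurs, South door interlock trips=occurs, Leveling sensor faulted=occurs → all inputs occur → occurs.
Controller branch fails [OR]: South governor switch stuck=not, Reserve brake coil lost=not → no input occurs → does not occur.
Elevator stuck between floors [OR]: Safety circuit fails=not, Door loop unavailable=occurs, Controller branch fails=not → at least one input occurs → occurs.

Yes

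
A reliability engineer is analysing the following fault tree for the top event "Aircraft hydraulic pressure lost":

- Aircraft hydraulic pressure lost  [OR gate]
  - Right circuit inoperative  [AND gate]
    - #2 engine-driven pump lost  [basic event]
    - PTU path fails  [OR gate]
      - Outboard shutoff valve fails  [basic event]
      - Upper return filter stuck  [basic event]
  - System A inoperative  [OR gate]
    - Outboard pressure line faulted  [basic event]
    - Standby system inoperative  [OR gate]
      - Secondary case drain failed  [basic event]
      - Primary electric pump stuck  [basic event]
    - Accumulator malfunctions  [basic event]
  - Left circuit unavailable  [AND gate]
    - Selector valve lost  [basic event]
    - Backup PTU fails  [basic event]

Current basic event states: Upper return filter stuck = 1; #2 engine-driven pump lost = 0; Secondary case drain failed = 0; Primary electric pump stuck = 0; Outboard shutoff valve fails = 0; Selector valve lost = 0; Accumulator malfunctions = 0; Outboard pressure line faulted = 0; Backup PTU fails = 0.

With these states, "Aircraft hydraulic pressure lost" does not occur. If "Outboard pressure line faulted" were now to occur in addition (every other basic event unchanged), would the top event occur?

Yes

Counterfactual: set "Outboard pressure line faulted" to occurred.
PTU path fails [OR]: Outboard shutoff valve fails=not, Upper return filter stuck=occurs → at least one input occurs → occurs.
Right circuit inoperative [AND]: #2 engine-driven pump lost=not, PTU path fails=occurs → not all inputs occur → does not occur.
Standby system inoperative [OR]: Secondary case drain failed=not, Primary electric pump stuck=not → no input occurs → does not occur.
System A inoperative [OR]: Outboard pressure line faulted=occurs, Standby system inoperative=not, Accumulator malfunctions=not → at least one input occurs → occurs.
Left circuit unavailable [AND]: Selector valve lost=not, Backup PTU fails=not → not all inputs occur → does not occur.
Aircraft hydraulic pressure lost [OR]: Right circuit inoperative=not, System A inoperative=occurs, Left circuit unavailable=not → at least one input occurs → occurs.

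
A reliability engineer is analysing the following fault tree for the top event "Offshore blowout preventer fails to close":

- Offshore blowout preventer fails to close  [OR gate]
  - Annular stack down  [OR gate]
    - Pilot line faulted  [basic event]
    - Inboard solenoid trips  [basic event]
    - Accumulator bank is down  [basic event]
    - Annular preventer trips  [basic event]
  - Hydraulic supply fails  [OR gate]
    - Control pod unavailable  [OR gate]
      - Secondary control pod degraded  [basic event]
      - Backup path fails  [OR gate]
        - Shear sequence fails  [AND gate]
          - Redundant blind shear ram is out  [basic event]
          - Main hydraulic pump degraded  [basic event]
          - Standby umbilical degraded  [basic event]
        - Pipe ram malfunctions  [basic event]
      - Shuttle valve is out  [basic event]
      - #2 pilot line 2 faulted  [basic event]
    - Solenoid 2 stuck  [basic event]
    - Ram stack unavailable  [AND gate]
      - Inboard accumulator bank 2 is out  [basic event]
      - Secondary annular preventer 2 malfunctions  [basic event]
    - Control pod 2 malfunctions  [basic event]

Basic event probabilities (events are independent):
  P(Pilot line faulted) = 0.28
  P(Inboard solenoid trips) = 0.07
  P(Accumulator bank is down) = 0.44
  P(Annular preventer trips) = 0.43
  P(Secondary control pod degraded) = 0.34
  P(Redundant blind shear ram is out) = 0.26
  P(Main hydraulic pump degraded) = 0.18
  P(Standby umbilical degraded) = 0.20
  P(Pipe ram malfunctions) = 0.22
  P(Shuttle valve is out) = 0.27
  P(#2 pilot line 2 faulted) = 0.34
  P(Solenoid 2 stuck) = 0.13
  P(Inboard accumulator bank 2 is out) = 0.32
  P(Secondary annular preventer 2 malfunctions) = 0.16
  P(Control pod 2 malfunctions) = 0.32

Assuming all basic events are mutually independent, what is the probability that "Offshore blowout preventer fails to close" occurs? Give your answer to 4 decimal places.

0.9705

P(Annular stack down) [OR] = 1 − (1−0.28) × (1−0.07) × (1−0.44) × (1−0.43) = 0.786264
P(Shear sequence fails) [AND] = 0.26 × 0.18 × 0.20 = 0.009360
P(Backup path fails) [OR] = 1 − (1−0.009360) × (1−0.22) = 0.227301
P(Control pod unavailable) [OR] = 1 − (1−0.34) × (1−0.227301) × (1−0.27) × (1−0.34) = 0.754291
P(Ram stack unavailable) [AND] = 0.32 × 0.16 = 0.051200
P(Hydraulic supply fails) [OR] = 1 − (1−0.754291) × (1−0.13) × (1−0.051200) × (1−0.32) = 0.862081
P(Offshore blowout preventer fails to close) [OR] = 1 − (1−0.786264) × (1−0.862081) = 0.970522
Rounded to 4 decimal places: P(Offshore blowout preventer fails to close) ≈ 0.9705.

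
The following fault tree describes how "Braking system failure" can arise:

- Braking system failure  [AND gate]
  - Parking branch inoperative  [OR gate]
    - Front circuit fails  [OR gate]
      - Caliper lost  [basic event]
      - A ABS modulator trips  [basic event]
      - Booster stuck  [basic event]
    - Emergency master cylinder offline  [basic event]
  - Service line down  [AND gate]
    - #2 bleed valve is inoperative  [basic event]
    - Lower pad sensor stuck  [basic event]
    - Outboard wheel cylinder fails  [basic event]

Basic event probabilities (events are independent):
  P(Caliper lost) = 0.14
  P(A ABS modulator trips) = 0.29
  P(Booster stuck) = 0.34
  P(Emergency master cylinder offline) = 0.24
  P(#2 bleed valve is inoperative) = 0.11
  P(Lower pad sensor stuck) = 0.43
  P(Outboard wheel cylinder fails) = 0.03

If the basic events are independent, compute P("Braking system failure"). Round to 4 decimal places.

0.0010

P(Front circuit fails) [OR] = 1 − (1−0.14) × (1−0.29) × (1−0.34) = 0.597004
P(Parking branch inoperative) [OR] = 1 − (1−0.597004) × (1−0.24) = 0.693723
P(Service line down) [AND] = 0.11 × 0.43 × 0.03 = 0.001419
P(Braking system failure) [AND] = 0.693723 × 0.001419 = 0.000984
Rounded to 4 decimal places: P(Braking system failure) ≈ 0.0010.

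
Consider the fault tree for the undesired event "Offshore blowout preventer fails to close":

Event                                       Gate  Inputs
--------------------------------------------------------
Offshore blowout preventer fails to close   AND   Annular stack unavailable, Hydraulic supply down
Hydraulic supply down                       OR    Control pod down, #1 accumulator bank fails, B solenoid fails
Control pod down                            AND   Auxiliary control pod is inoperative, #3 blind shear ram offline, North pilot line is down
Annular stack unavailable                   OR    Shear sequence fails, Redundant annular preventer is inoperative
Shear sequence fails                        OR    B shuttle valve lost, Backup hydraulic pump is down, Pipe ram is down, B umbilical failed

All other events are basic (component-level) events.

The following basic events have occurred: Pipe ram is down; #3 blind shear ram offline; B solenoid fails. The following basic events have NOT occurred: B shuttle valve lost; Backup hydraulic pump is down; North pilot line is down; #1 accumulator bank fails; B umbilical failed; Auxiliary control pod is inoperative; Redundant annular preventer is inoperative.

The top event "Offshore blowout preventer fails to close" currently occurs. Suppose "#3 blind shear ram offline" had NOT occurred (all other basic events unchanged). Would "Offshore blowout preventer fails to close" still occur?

Yes

Counterfactual: set "#3 blind shear ram offline" to not occurred.
Shear sequence fails [OR]: B shuttle valve lost=not, Backup hydraulic pump is down=not, Pipe ram is down=occurs, B umbilical failed=not → at least one input occurs → occurs.
Annular stack unavailable [OR]: Shear sequence fails=occurs, Redundant annular preventer is inoperative=not → at least one input occurs → occurs.
Control pod down [AND]: Auxiliary control pod is inoperative=not, #3 blind shear ram offline=not, North pilot line is down=not → not all inputs occur → does not occur.
Hydraulic supply down [OR]: Control pod down=not, #1 accumulator bank fails=not, B solenoid fails=occurs → at least one input occurs → occurs.
Offshore blowout preventer fails to close [AND]: Annular stack unavailable=occurs, Hydraulic supply down=occurs → all inputs occur → occurs.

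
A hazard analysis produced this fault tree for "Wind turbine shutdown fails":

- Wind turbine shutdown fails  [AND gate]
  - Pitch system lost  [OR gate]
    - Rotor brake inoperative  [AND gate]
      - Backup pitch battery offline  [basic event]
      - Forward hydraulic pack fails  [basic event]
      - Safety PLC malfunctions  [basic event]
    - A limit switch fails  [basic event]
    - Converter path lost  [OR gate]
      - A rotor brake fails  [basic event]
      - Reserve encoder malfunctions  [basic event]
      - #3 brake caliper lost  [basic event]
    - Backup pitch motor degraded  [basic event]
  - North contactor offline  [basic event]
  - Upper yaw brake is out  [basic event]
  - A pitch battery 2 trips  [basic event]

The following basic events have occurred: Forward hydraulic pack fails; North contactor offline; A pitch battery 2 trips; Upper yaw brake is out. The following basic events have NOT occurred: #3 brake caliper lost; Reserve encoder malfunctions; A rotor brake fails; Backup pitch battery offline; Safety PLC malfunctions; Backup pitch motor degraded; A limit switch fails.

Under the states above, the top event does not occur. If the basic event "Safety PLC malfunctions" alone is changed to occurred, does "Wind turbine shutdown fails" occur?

No

Counterfactual: set "Safety PLC malfunctions" to occurred.
Rotor brake inoperative [AND]: Backup pitch battery offline=not, Forward hydraulic pack fails=occurs, Safety PLC malfunctions=occurs → not all inputs occur → does not occur.
Converter path lost [OR]: A rotor brake fails=not, Reserve encoder malfunctions=not, #3 brake caliper lost=not → no input occurs → does not occur.
Pitch system lost [OR]: Rotor brake inoperative=not, A limit switch fails=not, Converter path lost=not, Backup pitch motor degraded=not → no input occurs → does not occur.
Wind turbine shutdown fails [AND]: Pitch system lost=not, North contactor offline=occurs, Upper yaw brake is out=occurs, A pitch battery 2 trips=occurs → not all inputs occur → does not occur.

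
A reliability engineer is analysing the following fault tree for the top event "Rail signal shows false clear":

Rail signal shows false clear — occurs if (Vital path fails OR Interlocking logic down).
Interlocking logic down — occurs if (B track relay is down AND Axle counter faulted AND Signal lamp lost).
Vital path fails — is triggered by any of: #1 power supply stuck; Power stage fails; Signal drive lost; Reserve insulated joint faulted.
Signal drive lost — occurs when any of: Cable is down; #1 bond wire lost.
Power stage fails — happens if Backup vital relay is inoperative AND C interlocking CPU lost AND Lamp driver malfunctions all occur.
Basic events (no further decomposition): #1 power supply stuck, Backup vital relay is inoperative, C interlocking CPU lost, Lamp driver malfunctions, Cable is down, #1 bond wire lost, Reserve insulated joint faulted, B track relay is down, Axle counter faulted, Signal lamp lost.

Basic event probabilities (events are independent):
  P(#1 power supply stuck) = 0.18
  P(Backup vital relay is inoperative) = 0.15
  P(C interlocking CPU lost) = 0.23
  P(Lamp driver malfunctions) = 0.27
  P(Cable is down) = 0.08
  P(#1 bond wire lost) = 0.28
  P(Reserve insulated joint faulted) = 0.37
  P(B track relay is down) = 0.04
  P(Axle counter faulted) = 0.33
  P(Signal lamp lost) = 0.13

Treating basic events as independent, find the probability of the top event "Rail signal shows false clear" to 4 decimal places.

0.6616

P(Power stage fails) [AND] = 0.15 × 0.23 × 0.27 = 0.009315
P(Signal drive lost) [OR] = 1 − (1−0.08) × (1−0.28) = 0.337600
P(Vital path fails) [OR] = 1 − (1−0.18) × (1−0.009315) × (1−0.337600) × (1−0.37) = 0.660992
P(Interlocking logic down) [AND] = 0.04 × 0.33 × 0.13 = 0.001716
P(Rail signal shows false clear) [OR] = 1 − (1−0.660992) × (1−0.001716) = 0.661574
Rounded to 4 decimal places: P(Rail signal shows false clear) ≈ 0.6616.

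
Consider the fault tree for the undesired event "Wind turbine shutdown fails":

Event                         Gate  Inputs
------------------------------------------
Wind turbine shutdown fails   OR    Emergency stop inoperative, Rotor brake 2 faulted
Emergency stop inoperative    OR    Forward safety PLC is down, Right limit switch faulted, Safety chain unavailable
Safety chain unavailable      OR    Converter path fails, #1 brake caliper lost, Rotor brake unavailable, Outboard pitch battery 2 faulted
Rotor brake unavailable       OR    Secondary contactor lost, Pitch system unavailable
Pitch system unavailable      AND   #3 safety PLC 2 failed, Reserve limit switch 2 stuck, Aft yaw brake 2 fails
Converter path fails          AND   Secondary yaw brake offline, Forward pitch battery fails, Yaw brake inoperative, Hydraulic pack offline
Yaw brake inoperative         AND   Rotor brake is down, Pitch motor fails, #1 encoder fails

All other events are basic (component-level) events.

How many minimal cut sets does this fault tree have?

Yaw brake inoperative [AND]: one cut set from each child combined → 1 × 1 × 1 = 1 cut set(s).
Converter path fails [AND]: one cut set from each child combined → 1 × 1 × 1 × 1 = 1 cut set(s).
Pitch system unavailable [AND]: one cut set from each child combined → 1 × 1 × 1 = 1 cut set(s).
Rotor brake unavailable [OR]: union of children's cut sets → 2 cut set(s).
Safety chain unavailable [OR]: union of children's cut sets → 5 cut set(s).
Emergency stop inoperative [OR]: union of children's cut sets → 7 cut set(s).
Wind turbine shutdown fails [OR]: union of children's cut sets → 8 cut set(s).
Minimal cut sets: {Forward safety PLC is down}; {Right limit switch faulted}; {#1 encoder fails, Forward pitch battery fails, Hydraulic pack offline, Pitch motor fails, Rotor brake is down, Secondary yaw brake offline}; {#1 brake caliper lost}; {Secondary contactor lost}; {#3 safety PLC 2 failed, Aft yaw brake 2 fails, Reserve limit switch 2 stuck}; {Outboard pitch battery 2 faulted}; {Rotor brake 2 faulted}.

8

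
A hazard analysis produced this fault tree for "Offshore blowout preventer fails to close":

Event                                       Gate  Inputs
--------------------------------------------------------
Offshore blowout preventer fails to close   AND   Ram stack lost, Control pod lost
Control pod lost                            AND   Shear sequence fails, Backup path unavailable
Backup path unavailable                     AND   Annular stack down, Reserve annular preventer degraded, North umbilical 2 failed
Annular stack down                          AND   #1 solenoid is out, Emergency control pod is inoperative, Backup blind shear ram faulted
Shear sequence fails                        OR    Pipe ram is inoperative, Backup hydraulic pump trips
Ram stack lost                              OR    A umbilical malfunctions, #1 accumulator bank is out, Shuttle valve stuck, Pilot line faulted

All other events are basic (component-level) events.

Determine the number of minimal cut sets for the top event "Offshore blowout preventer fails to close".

Ram stack lost [OR]: union of children's cut sets → 4 cut set(s).
Shear sequence fails [OR]: union of children's cut sets → 2 cut set(s).
Annular stack down [AND]: one cut set from each child combined → 1 × 1 × 1 = 1 cut set(s).
Backup path unavailable [AND]: one cut set from each child combined → 1 × 1 × 1 = 1 cut set(s).
Control pod lost [AND]: one cut set from each child combined → 2 × 1 = 2 cut set(s).
Offshore blowout preventer fails to close [AND]: one cut set from each child combined → 4 × 2 = 8 cut set(s).
Minimal cut sets: {#1 solenoid is out, A umbilical malfunctions, Backup blind shear ram faulted, Emergency control pod is inoperative, North umbilical 2 failed, Pipe ram is inoperative, Reserve annular preventer degraded}; {#1 solenoid is out, A umbilical malfunctions, Backup blind shear ram faulted, Backup hydraulic pump trips, Emergency control pod is inoperative, North umbilical 2 failed, Reserve annular preventer degraded}; {#1 accumulator bank is out, #1 solenoid is out, Backup blind shear ram faulted, Emergency control pod is inoperative, North umbilical 2 failed, Pipe ram is inoperative, Reserve annular preventer degraded}; {#1 accumulator bank is out, #1 solenoid is out, Backup blind shear ram faulted, Backup hydraulic pump trips, Emergency control pod is inoperative, North umbilical 2 failed, Reserve annular preventer degraded}; {#1 solenoid is out, Backup blind shear ram faulted, Emergency control pod is inoperative, North umbilical 2 failed, Pipe ram is inoperative, Reserve annular preventer degraded, Shuttle valve stuck}; {#1 solenoid is out, Backup blind shear ram faulted, Backup hydraulic pump trips, Emergency control pod is inoperative, North umbilical 2 failed, Reserve annular preventer degraded, Shuttle valve stuck}; {#1 solenoid is out, Backup blind shear ram faulted, Emergency control pod is inoperative, North umbilical 2 failed, Pilot line faulted, Pipe ram is inoperative, Reserve annular preventer degraded}; {#1 solenoid is out, Backup blind shear ram faulted, Backup hydraulic pump trips, Emergency control pod is inoperative, North umbilical 2 failed, Pilot line faulted, Reserve annular preventer degraded}.

8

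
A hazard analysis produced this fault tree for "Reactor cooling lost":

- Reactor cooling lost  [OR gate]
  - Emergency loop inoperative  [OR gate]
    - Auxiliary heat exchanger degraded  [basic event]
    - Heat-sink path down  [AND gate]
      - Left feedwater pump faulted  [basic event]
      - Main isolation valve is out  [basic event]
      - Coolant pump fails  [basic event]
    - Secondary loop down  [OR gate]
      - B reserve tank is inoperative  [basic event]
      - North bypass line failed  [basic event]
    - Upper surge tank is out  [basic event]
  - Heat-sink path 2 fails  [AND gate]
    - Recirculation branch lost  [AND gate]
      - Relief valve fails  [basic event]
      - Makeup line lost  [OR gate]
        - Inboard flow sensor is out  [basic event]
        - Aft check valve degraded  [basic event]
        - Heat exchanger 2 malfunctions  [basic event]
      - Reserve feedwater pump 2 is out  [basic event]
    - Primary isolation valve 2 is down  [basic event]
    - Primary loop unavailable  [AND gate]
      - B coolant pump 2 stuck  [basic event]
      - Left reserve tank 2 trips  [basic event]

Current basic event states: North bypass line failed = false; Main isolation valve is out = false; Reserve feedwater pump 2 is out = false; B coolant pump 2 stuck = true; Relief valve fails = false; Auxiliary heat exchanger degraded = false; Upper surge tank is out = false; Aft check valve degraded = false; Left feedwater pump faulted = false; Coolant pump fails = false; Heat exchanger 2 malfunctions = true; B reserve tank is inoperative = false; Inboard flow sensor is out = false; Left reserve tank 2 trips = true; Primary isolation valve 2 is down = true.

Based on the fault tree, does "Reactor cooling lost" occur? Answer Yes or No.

Heat-sink path down [AND]: Left feedwater pump faulted=not, Main isolation valve is out=not, Coolant pump fails=not → not all inputs occur → does not occur.
Secondary loop down [OR]: B reserve tank is inoperative=not, North bypass line failed=not → no input occurs → does not occur.
Emergency loop inoperative [OR]: Auxiliary heat exchanger degraded=not, Heat-sink path down=not, Secondary loop down=not, Upper surge tank is out=not → no input occurs → does not occur.
Makeup line lost [OR]: Inboard flow sensor is out=not, Aft check valve degraded=not, Heat exchanger 2 malfunctions=occurs → at least one input occurs → occurs.
Recirculation branch lost [AND]: Relief valve fails=not, Makeup line lost=occurs, Reserve feedwater pump 2 is out=not → not all inputs occur → does not occur.
Primary loop unavailable [AND]: B coolant pump 2 stuck=occurs, Left reserve tank 2 trips=occurs → all inputs occur → occurs.
Heat-sink path 2 fails [AND]: Recirculation branch lost=not, Primary isolation valve 2 is down=occurs, Primary loop unavailable=occurs → not all inputs occur → does not occur.
Reactor cooling lost [OR]: Emergency loop inoperative=not, Heat-sink path 2 fails=not → no input occurs → does not occur.

No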